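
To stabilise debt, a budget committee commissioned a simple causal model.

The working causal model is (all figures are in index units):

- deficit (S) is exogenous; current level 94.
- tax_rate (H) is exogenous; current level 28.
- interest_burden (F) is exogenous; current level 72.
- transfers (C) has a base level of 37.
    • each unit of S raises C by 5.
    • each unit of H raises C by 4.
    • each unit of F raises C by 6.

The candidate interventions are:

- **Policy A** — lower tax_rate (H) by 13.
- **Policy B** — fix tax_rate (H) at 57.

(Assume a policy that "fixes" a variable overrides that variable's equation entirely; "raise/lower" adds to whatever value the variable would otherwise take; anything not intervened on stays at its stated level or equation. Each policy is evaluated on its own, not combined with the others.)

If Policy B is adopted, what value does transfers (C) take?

1167

Policy B (H := 57):
  S = 94
  H = 57
  F = 72
  C = 37 + 5·94 + 4·57 + 6·72 = 1167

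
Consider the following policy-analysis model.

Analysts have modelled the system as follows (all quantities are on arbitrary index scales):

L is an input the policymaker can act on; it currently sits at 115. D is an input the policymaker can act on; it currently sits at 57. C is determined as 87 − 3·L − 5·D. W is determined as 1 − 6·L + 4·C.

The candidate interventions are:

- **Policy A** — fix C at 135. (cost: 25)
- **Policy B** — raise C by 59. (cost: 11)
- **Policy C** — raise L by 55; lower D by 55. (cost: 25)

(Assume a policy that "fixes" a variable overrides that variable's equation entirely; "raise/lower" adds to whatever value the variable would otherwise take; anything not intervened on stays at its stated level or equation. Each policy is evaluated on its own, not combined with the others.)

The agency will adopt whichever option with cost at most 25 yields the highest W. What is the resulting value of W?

Policy A (C := 135):
  L = 115
  D = 57
  C = 135
  W = 1 − 6·115 + 4·135 = -149
Policy B (C + 59):
  L = 115
  D = 57
  C = 87 − 3·115 − 5·57 (+59 from intervention) = -484
  W = 1 − 6·115 + 4·(-484) = -2625
Policy C (L + 55, D − 55):
  L = 115 + 55 = 170
  D = 57 − 55 = 2
  C = 87 − 3·170 − 5·2 = -433
  W = 1 − 6·170 + 4·(-433) = -2751
Comparing — Policy A: W=-149, Policy B: W=-2625, Policy C: W=-2751. Highest is -149 (Policy A).

-149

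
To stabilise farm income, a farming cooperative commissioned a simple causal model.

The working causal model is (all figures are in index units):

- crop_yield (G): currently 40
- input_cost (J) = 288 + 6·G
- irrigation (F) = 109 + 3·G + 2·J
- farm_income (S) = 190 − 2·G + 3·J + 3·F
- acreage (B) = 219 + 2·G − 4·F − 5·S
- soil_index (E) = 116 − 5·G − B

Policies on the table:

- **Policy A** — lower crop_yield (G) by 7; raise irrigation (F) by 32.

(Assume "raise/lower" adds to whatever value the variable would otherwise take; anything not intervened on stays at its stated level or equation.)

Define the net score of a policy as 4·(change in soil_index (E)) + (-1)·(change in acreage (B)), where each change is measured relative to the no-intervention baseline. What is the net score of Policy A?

Baseline:
  G = 40
  J = 288 + 6·40 = 528
  F = 109 + 3·40 + 2·528 = 1285
  S = 190 − 2·40 + 3·528 + 3·1285 = 5549
  B = 219 + 2·40 − 4·1285 − 5·5549 = -32586
  E = 116 − 5·40 − (-32586) = 32502
Policy A (G − 7, F + 32):
  G = 40 − 7 = 33
  J = 288 + 6·33 = 486
  F = 109 + 3·33 + 2·486 (+32 from intervention) = 1212
  S = 190 − 2·33 + 3·486 + 3·1212 = 5218
  B = 219 + 2·33 − 4·1212 − 5·5218 = -30653
  E = 116 − 5·33 − (-30653) = 30604
ΔE = 30604 − 32502 = -1898; ΔB = -30653 − (-32586) = 1933
Score = 4·(-1898) + (-1)·1933 = -9525

-9525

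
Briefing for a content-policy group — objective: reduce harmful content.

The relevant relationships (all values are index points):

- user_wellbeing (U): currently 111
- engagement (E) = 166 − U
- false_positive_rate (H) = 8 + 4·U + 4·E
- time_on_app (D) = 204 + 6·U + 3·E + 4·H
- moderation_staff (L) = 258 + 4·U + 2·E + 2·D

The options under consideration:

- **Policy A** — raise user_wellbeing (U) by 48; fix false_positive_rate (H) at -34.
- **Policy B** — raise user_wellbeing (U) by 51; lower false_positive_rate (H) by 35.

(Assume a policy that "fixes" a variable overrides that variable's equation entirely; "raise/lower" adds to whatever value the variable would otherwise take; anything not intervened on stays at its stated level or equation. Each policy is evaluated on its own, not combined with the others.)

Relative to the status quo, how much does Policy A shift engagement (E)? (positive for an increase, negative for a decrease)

-48

Baseline:
  U = 111
  E = 166 − 111 = 55
Policy A (U + 48, H := -34):
  U = 111 + 48 = 159
  E = 166 − 159 = 7
Change in E: 7 − 55 = -48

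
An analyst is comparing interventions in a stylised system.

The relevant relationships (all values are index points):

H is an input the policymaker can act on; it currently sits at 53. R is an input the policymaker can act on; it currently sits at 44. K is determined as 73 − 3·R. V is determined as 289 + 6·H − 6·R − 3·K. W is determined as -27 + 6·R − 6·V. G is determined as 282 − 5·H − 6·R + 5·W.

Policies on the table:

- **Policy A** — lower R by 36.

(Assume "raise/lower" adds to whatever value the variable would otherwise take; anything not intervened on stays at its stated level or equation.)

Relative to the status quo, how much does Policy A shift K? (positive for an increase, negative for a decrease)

108

Baseline:
  R = 44
  K = 73 − 3·44 = -59
Policy A (R − 36):
  R = 44 − 36 = 8
  K = 73 − 3·8 = 49
Change in K: 49 − (-59) = 108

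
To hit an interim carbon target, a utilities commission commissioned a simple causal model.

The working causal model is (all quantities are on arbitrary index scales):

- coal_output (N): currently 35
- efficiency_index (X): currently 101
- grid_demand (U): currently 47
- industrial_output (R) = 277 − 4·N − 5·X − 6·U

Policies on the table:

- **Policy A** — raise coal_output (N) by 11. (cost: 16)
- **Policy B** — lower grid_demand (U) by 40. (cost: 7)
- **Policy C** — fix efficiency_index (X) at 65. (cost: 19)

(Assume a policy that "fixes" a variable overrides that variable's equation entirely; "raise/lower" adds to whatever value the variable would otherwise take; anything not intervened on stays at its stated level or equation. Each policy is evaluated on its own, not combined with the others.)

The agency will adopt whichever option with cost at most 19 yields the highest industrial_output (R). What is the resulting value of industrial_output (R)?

Policy A (N + 11):
  N = 35 + 11 = 46
  X = 101
  U = 47
  R = 277 − 4·46 − 5·101 − 6·47 = -694
Policy B (U − 40):
  N = 35
  X = 101
  U = 47 − 40 = 7
  R = 277 − 4·35 − 5·101 − 6·7 = -410
Policy C (X := 65):
  N = 35
  X = 65
  U = 47
  R = 277 − 4·35 − 5·65 − 6·47 = -470
Comparing — Policy A: R=-694, Policy B: R=-410, Policy C: R=-470. Highest is -410 (Policy B).

-410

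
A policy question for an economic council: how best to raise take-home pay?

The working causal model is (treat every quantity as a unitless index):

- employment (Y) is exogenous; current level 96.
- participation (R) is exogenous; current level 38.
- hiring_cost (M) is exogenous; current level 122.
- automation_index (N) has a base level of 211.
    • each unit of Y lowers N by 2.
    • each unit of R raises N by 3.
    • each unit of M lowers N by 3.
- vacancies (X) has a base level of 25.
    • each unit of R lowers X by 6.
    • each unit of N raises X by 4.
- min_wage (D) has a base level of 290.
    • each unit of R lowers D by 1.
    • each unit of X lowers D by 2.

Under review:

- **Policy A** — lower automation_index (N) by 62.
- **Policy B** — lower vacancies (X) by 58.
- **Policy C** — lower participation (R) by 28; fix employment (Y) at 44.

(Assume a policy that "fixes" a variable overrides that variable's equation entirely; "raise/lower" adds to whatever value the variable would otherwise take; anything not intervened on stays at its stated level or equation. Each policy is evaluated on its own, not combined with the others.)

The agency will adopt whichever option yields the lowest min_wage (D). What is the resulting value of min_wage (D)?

Policy A (N − 62):
  Y = 96
  R = 38
  M = 122
  N = 211 − 2·96 + 3·38 − 3·122 (−62 from intervention) = -295
  X = 25 − 6·38 + 4·(-295) = -1383
  D = 290 − 38 − 2·(-1383) = 3018
Policy B (X − 58):
  Y = 96
  R = 38
  M = 122
  N = 211 − 2·96 + 3·38 − 3·122 = -233
  X = 25 − 6·38 + 4·(-233) (−58 from intervention) = -1193
  D = 290 − 38 − 2·(-1193) = 2638
Policy C (R − 28, Y := 44):
  Y = 44
  R = 38 − 28 = 10
  M = 122
  N = 211 − 2·44 + 3·10 − 3·122 = -213
  X = 25 − 6·10 + 4·(-213) = -887
  D = 290 − 10 − 2·(-887) = 2054
Comparing — Policy A: D=3018, Policy B: D=2638, Policy C: D=2054. Lowest is 2054 (Policy C).

2054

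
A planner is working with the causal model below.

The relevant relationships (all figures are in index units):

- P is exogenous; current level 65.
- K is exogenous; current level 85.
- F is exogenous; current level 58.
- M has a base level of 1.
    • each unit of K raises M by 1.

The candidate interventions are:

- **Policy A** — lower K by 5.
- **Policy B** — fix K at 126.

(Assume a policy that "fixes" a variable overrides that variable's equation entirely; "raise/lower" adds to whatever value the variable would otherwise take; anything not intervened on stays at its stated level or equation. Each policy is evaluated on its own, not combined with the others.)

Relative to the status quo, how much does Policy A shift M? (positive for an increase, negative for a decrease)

Baseline:
  K = 85
  M = 1 + 85 = 86
Policy A (K − 5):
  K = 85 − 5 = 80
  M = 1 + 80 = 81
Change in M: 81 − 86 = -5

-5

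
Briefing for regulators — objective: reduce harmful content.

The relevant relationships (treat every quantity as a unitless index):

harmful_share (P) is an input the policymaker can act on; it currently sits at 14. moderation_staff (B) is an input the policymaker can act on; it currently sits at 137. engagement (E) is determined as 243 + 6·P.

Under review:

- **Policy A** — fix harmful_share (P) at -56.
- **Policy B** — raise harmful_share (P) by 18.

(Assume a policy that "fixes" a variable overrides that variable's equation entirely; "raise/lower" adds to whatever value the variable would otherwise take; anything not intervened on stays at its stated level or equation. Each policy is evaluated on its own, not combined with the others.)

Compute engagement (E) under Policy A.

-93

Policy A (P := -56):
  P = -56
  E = 243 + 6·(-56) = -93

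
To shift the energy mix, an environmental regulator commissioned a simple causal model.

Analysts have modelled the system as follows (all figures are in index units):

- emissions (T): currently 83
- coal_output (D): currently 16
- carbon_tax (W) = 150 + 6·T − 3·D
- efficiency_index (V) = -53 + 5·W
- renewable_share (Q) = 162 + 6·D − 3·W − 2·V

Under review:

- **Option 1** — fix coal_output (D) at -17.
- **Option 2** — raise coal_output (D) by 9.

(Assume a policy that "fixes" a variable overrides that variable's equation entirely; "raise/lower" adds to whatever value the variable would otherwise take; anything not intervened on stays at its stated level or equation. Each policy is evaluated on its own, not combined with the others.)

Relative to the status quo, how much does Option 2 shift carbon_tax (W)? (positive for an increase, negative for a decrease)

Baseline:
  T = 83
  D = 16
  W = 150 + 6·83 − 3·16 = 600
Option 2 (D + 9):
  T = 83
  D = 16 + 9 = 25
  W = 150 + 6·83 − 3·25 = 573
Change in W: 573 − 600 = -27

-27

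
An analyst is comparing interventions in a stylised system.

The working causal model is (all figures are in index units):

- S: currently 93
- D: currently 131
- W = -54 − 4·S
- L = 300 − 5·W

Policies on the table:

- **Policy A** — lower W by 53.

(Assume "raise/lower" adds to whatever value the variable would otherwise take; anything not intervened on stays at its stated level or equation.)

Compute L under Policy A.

2695

Policy A (W − 53):
  S = 93
  W = -54 − 4·93 (−53 from intervention) = -479
  L = 300 − 5·(-479) = 2695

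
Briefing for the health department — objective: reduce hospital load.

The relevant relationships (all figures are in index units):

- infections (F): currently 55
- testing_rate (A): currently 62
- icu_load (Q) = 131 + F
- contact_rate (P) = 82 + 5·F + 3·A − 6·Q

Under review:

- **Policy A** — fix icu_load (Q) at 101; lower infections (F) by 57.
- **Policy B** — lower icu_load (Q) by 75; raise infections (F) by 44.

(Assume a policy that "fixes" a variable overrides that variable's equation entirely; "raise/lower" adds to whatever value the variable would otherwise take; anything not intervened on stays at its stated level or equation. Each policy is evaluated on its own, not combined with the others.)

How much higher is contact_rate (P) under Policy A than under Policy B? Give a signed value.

-181

Policy A (Q := 101, F − 57):
  F = 55 − 57 = -2
  A = 62
  Q = 101
  P = 82 + 5·(-2) + 3·62 − 6·101 = -348
Policy B (Q − 75, F + 44):
  F = 55 + 44 = 99
  A = 62
  Q = 131 + 99 (−75 from intervention) = 155
  P = 82 + 5·99 + 3·62 − 6·155 = -167
P: -348 − (-167) = -181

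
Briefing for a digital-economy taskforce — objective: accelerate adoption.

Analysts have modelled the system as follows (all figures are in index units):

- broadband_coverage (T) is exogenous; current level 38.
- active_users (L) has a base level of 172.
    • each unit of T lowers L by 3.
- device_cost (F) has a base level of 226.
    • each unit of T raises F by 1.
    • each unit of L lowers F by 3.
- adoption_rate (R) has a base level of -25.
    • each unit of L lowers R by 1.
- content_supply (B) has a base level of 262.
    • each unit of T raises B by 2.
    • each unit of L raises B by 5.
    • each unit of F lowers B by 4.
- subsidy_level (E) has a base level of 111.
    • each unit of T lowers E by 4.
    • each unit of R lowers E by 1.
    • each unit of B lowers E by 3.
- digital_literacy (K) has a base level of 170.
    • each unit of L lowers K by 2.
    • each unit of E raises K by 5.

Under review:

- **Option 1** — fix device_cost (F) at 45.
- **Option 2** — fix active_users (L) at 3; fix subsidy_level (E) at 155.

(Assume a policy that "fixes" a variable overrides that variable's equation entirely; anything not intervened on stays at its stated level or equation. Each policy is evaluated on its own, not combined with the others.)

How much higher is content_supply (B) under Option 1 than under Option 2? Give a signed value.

1115

Option 1 (F := 45):
  T = 38
  L = 172 − 3·38 = 58
  F = 45
  B = 262 + 2·38 + 5·58 − 4·45 = 448
Option 2 (L := 3, E := 155):
  T = 38
  L = 3
  F = 226 + 38 − 3·3 = 255
  B = 262 + 2·38 + 5·3 − 4·255 = -667
B: 448 − (-667) = 1115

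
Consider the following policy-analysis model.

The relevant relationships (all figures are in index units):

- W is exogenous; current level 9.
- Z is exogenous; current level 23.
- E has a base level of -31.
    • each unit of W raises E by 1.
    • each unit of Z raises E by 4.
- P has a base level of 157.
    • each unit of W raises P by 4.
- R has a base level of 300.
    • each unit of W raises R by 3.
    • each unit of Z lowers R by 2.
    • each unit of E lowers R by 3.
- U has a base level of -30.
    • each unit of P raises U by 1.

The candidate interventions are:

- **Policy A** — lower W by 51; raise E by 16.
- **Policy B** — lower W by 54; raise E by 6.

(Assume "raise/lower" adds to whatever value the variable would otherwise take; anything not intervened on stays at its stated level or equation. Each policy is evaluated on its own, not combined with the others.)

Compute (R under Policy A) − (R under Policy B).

-30

Policy A (W − 51, E + 16):
  W = 9 − 51 = -42
  Z = 23
  E = -31 + (-42) + 4·23 (+16 from intervention) = 35
  R = 300 + 3·(-42) − 2·23 − 3·35 = 23
Policy B (W − 54, E + 6):
  W = 9 − 54 = -45
  Z = 23
  E = -31 + (-45) + 4·23 (+6 from intervention) = 22
  R = 300 + 3·(-45) − 2·23 − 3·22 = 53
R: 23 − 53 = -30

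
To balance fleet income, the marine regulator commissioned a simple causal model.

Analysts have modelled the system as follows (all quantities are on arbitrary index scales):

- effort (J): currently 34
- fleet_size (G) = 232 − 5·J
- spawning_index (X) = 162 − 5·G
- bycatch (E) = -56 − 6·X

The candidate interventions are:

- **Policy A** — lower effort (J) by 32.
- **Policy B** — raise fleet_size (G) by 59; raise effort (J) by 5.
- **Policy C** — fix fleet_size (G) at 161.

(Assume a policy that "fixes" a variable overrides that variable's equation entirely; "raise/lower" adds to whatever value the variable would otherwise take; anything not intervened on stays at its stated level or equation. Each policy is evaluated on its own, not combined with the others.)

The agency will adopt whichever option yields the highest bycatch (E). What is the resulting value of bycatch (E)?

5632

Policy A (J − 32):
  J = 34 − 32 = 2
  G = 232 − 5·2 = 222
  X = 162 − 5·222 = -948
  E = -56 − 6·(-948) = 5632
Policy B (G + 59, J + 5):
  J = 34 + 5 = 39
  G = 232 − 5·39 (+59 from intervention) = 96
  X = 162 − 5·96 = -318
  E = -56 − 6·(-318) = 1852
Policy C (G := 161):
  J = 34
  G = 161
  X = 162 − 5·161 = -643
  E = -56 − 6·(-643) = 3802
Comparing — Policy A: E=5632, Policy B: E=1852, Policy C: E=3802. Highest is 5632 (Policy A).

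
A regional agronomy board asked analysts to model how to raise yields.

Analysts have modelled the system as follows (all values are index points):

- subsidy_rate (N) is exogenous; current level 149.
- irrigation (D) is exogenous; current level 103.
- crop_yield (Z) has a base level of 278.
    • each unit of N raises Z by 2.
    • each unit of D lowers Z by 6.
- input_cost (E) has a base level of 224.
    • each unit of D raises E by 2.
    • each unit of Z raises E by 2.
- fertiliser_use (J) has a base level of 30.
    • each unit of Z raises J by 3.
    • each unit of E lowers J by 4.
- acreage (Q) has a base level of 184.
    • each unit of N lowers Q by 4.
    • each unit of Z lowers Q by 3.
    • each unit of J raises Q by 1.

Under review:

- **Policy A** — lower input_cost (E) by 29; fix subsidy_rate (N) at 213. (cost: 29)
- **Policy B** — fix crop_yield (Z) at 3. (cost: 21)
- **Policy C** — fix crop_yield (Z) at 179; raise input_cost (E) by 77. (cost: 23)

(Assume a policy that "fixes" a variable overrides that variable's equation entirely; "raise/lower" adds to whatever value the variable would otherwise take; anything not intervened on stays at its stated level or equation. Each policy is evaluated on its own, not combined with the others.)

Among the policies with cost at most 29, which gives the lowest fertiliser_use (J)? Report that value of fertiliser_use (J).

-2893

Policy A (E − 29, N := 213):
  N = 213
  D = 103
  Z = 278 + 2·213 − 6·103 = 86
  E = 224 + 2·103 + 2·86 (−29 from intervention) = 573
  J = 30 + 3·86 − 4·573 = -2004
Policy B (Z := 3):
  N = 149
  D = 103
  Z = 3
  E = 224 + 2·103 + 2·3 = 436
  J = 30 + 3·3 − 4·436 = -1705
Policy C (Z := 179, E + 77):
  N = 149
  D = 103
  Z = 179
  E = 224 + 2·103 + 2·179 (+77 from intervention) = 865
  J = 30 + 3·179 − 4·865 = -2893
Comparing — Policy A: J=-2004, Policy B: J=-1705, Policy C: J=-2893. Lowest is -2893 (Policy C).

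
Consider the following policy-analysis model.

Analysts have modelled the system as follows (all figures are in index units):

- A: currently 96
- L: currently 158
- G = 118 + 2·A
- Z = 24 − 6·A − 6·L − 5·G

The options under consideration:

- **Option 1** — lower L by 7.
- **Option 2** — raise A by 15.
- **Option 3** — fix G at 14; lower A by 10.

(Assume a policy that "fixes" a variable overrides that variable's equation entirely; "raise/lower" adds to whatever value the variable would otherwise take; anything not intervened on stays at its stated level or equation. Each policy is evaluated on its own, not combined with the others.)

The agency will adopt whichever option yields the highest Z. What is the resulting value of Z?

-1510

Option 1 (L − 7):
  A = 96
  L = 158 − 7 = 151
  G = 118 + 2·96 = 310
  Z = 24 − 6·96 − 6·151 − 5·310 = -3008
Option 2 (A + 15):
  A = 96 + 15 = 111
  L = 158
  G = 118 + 2·111 = 340
  Z = 24 − 6·111 − 6·158 − 5·340 = -3290
Option 3 (G := 14, A − 10):
  A = 96 − 10 = 86
  L = 158
  G = 14
  Z = 24 − 6·86 − 6·158 − 5·14 = -1510
Comparing — Option 1: Z=-3008, Option 2: Z=-3290, Option 3: Z=-1510. Highest is -1510 (Option 3).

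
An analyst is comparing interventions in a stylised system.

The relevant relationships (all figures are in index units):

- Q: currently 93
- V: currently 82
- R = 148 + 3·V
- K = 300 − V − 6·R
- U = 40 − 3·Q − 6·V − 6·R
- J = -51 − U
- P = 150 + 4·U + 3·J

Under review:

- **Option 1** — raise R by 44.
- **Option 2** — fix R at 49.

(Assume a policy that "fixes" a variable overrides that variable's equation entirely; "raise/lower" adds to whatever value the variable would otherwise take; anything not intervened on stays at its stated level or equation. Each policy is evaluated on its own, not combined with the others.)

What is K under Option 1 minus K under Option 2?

-2334

Option 1 (R + 44):
  V = 82
  R = 148 + 3·82 (+44 from intervention) = 438
  K = 300 − 82 − 6·438 = -2410
Option 2 (R := 49):
  V = 82
  R = 49
  K = 300 − 82 − 6·49 = -76
K: -2410 − (-76) = -2334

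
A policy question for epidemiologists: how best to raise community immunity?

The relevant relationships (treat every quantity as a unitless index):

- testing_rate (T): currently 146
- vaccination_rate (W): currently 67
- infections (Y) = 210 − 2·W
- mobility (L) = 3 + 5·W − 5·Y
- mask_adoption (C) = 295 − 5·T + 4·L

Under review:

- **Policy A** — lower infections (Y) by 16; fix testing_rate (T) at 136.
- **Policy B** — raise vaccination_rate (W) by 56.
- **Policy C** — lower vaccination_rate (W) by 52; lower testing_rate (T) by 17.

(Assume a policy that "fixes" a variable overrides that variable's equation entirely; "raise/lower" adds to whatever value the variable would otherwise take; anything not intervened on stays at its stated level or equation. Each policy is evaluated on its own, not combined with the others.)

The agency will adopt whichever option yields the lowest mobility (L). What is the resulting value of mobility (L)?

Policy A (Y − 16, T := 136):
  W = 67
  Y = 210 − 2·67 (−16 from intervention) = 60
  L = 3 + 5·67 − 5·60 = 38
Policy B (W + 56):
  W = 67 + 56 = 123
  Y = 210 − 2·123 = -36
  L = 3 + 5·123 − 5·(-36) = 798
Policy C (W − 52, T − 17):
  W = 67 − 52 = 15
  Y = 210 − 2·15 = 180
  L = 3 + 5·15 − 5·180 = -822
Comparing — Policy A: L=38, Policy B: L=798, Policy C: L=-822. Lowest is -822 (Policy C).

-822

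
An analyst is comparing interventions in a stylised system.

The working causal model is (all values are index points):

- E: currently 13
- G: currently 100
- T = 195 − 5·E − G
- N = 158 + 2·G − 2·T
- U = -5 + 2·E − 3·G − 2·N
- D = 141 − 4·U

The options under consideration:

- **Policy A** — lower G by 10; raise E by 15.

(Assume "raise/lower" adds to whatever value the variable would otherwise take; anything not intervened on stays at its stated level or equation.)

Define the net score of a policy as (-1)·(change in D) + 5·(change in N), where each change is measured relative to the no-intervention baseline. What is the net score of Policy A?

-90

Baseline:
  E = 13
  G = 100
  T = 195 − 5·13 − 100 = 30
  N = 158 + 2·100 − 2·30 = 298
  U = -5 + 2·13 − 3·100 − 2·298 = -875
  D = 141 − 4·(-875) = 3641
Policy A (G − 10, E + 15):
  E = 13 + 15 = 28
  G = 100 − 10 = 90
  T = 195 − 5·28 − 90 = -35
  N = 158 + 2·90 − 2·(-35) = 408
  U = -5 + 2·28 − 3·90 − 2·408 = -1035
  D = 141 − 4·(-1035) = 4281
ΔD = 4281 − 3641 = 640; ΔN = 408 − 298 = 110
Score = (-1)·640 + 5·110 = -90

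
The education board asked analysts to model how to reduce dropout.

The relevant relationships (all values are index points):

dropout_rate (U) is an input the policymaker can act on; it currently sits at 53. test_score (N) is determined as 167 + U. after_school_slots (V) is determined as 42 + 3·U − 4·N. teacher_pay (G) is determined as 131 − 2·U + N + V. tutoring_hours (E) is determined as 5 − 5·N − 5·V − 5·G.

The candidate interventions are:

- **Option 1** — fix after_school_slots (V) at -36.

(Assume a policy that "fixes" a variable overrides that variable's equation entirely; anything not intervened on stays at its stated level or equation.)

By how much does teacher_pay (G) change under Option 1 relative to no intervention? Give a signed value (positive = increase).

643

Baseline:
  U = 53
  N = 167 + 53 = 220
  V = 42 + 3·53 − 4·220 = -679
  G = 131 − 2·53 + 220 + (-679) = -434
Option 1 (V := -36):
  U = 53
  N = 167 + 53 = 220
  V = -36
  G = 131 − 2·53 + 220 + (-36) = 209
Change in G: 209 − (-434) = 643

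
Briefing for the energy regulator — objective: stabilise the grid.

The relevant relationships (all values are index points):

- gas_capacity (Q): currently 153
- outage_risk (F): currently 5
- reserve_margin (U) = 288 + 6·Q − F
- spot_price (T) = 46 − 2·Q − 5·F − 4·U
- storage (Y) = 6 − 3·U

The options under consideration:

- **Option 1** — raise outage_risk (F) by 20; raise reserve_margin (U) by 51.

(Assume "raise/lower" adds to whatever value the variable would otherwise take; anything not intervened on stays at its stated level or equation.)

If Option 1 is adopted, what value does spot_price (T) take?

Option 1 (F + 20, U + 51):
  Q = 153
  F = 5 + 20 = 25
  U = 288 + 6·153 − 25 (+51 from intervention) = 1232
  T = 46 − 2·153 − 5·25 − 4·1232 = -5313

-5313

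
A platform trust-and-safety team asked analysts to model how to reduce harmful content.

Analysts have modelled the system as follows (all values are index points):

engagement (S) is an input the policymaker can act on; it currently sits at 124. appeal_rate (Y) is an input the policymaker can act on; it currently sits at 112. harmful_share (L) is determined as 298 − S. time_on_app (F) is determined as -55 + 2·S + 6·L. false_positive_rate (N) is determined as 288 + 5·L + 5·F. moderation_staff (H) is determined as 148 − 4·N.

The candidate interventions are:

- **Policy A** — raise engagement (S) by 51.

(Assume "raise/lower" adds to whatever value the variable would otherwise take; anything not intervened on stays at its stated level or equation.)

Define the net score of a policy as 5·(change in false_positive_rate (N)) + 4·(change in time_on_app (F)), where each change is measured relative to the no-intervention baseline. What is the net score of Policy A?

Baseline:
  S = 124
  L = 298 − 124 = 174
  F = -55 + 2·124 + 6·174 = 1237
  N = 288 + 5·174 + 5·1237 = 7343
Policy A (S + 51):
  S = 124 + 51 = 175
  L = 298 − 175 = 123
  F = -55 + 2·175 + 6·123 = 1033
  N = 288 + 5·123 + 5·1033 = 6068
ΔN = 6068 − 7343 = -1275; ΔF = 1033 − 1237 = -204
Score = 5·(-1275) + 4·(-204) = -7191

-7191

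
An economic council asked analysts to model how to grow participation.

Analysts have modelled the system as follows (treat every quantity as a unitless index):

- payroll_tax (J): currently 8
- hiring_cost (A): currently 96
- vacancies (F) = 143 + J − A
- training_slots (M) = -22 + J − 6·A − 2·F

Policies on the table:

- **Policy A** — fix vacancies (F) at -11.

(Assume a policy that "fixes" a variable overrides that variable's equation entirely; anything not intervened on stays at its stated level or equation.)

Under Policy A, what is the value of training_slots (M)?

-568

Policy A (F := -11):
  J = 8
  A = 96
  F = -11
  M = -22 + 8 − 6·96 − 2·(-11) = -568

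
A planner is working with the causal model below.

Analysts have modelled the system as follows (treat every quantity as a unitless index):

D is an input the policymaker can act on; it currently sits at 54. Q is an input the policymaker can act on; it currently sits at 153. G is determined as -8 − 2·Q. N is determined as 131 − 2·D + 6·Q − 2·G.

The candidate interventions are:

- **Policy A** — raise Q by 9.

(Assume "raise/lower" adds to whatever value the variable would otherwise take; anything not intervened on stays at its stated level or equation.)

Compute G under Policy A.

Policy A (Q + 9):
  Q = 153 + 9 = 162
  G = -8 − 2·162 = -332

-332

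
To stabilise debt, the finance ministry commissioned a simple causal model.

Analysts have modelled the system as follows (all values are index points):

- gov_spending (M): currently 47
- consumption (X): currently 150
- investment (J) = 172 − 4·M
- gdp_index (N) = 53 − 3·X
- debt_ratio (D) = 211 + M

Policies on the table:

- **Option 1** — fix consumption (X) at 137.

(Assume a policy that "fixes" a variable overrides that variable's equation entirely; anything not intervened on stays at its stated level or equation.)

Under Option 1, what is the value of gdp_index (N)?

Option 1 (X := 137):
  X = 137
  N = 53 − 3·137 = -358

-358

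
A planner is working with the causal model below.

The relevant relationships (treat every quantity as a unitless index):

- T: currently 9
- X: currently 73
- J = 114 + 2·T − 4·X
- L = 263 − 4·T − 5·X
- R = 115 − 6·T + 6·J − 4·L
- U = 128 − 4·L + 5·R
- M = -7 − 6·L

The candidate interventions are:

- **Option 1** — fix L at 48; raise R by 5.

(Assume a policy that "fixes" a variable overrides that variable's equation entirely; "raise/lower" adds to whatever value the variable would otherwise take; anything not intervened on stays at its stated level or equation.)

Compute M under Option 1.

-295

Option 1 (L := 48, R + 5):
  T = 9
  X = 73
  L = 48
  M = -7 − 6·48 = -295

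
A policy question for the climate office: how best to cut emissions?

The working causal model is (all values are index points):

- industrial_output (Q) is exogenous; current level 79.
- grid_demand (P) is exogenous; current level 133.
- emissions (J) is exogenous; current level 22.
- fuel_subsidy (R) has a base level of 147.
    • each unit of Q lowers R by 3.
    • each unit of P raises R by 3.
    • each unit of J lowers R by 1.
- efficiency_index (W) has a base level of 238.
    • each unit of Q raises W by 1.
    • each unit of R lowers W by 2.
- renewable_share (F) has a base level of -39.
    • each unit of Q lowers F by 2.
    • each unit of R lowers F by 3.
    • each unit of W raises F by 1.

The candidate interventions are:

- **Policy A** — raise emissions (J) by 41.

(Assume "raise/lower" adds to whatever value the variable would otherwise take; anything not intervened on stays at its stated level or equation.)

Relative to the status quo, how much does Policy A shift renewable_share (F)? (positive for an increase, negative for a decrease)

205

Baseline:
  Q = 79
  P = 133
  J = 22
  R = 147 − 3·79 + 3·133 − 22 = 287
  W = 238 + 79 − 2·287 = -257
  F = -39 − 2·79 − 3·287 + (-257) = -1315
Policy A (J + 41):
  Q = 79
  P = 133
  J = 22 + 41 = 63
  R = 147 − 3·79 + 3·133 − 63 = 246
  W = 238 + 79 − 2·246 = -175
  F = -39 − 2·79 − 3·246 + (-175) = -1110
Change in F: -1110 − (-1315) = 205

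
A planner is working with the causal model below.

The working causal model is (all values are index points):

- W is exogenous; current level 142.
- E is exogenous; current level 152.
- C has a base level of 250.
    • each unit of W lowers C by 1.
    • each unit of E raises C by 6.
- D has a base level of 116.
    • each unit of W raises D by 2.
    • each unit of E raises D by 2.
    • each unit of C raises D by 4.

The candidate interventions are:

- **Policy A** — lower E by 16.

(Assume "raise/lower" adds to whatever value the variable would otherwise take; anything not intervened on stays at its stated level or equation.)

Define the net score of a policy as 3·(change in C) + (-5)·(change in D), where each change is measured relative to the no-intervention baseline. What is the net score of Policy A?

1792

Baseline:
  W = 142
  E = 152
  C = 250 − 142 + 6·152 = 1020
  D = 116 + 2·142 + 2·152 + 4·1020 = 4784
Policy A (E − 16):
  W = 142
  E = 152 − 16 = 136
  C = 250 − 142 + 6·136 = 924
  D = 116 + 2·142 + 2·136 + 4·924 = 4368
ΔC = 924 − 1020 = -96; ΔD = 4368 − 4784 = -416
Score = 3·(-96) + (-5)·(-416) = 1792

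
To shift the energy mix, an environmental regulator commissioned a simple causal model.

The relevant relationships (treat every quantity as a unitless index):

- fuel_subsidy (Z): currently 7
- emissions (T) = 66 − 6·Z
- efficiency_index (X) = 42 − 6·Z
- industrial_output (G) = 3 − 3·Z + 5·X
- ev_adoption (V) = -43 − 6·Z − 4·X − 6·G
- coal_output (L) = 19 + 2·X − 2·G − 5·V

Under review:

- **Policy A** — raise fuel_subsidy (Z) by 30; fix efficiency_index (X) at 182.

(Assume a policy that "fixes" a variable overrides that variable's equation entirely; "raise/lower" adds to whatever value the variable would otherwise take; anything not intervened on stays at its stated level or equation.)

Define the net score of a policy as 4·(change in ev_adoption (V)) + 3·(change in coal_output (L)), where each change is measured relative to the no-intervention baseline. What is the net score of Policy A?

60280

Baseline:
  Z = 7
  X = 42 − 6·7 = 0
  G = 3 − 3·7 + 5·0 = -18
  V = -43 − 6·7 − 4·0 − 6·(-18) = 23
  L = 19 + 2·0 − 2·(-18) − 5·23 = -60
Policy A (Z + 30, X := 182):
  Z = 7 + 30 = 37
  X = 182
  G = 3 − 3·37 + 5·182 = 802
  V = -43 − 6·37 − 4·182 − 6·802 = -5805
  L = 19 + 2·182 − 2·802 − 5·(-5805) = 27804
ΔV = -5805 − 23 = -5828; ΔL = 27804 − (-60) = 27864
Score = 4·(-5828) + 3·27864 = 60280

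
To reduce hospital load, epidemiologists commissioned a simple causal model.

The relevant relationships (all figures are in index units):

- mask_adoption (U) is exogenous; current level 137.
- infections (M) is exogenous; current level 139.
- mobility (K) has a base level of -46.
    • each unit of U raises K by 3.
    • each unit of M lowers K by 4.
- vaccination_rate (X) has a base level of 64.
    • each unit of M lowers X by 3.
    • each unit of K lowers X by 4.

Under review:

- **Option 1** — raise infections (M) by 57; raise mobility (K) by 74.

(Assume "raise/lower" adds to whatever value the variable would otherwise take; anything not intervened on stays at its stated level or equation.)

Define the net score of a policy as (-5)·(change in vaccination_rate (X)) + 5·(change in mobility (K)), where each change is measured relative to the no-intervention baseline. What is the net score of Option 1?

-2995

Baseline:
  U = 137
  M = 139
  K = -46 + 3·137 − 4·139 = -191
  X = 64 − 3·139 − 4·(-191) = 411
Option 1 (M + 57, K + 74):
  U = 137
  M = 139 + 57 = 196
  K = -46 + 3·137 − 4·196 (+74 from intervention) = -345
  X = 64 − 3·196 − 4·(-345) = 856
ΔX = 856 − 411 = 445; ΔK = -345 − (-191) = -154
Score = (-5)·445 + 5·(-154) = -2995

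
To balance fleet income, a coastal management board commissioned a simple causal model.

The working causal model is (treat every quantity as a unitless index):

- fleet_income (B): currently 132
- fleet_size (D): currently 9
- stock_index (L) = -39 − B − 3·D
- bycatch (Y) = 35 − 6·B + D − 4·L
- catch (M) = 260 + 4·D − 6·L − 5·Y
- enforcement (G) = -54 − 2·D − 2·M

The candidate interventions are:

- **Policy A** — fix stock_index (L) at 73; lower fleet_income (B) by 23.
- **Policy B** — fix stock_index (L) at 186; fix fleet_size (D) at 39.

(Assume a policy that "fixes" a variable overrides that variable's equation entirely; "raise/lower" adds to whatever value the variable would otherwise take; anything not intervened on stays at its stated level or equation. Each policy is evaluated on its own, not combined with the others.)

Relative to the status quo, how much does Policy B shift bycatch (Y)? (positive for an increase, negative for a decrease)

Baseline:
  B = 132
  D = 9
  L = -39 − 132 − 3·9 = -198
  Y = 35 − 6·132 + 9 − 4·(-198) = 44
Policy B (L := 186, D := 39):
  B = 132
  D = 39
  L = 186
  Y = 35 − 6·132 + 39 − 4·186 = -1462
Change in Y: -1462 − 44 = -1506

-1506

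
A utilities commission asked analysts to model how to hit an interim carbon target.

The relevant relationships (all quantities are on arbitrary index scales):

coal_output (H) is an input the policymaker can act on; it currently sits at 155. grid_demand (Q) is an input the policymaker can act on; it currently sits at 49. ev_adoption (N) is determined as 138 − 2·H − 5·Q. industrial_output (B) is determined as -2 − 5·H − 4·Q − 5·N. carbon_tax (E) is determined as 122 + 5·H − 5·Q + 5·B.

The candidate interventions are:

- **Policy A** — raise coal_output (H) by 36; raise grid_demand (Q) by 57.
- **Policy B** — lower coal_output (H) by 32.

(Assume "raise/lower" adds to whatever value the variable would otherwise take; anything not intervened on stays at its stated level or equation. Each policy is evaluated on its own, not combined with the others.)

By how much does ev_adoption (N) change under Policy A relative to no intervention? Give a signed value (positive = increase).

Baseline:
  H = 155
  Q = 49
  N = 138 − 2·155 − 5·49 = -417
Policy A (H + 36, Q + 57):
  H = 155 + 36 = 191
  Q = 49 + 57 = 106
  N = 138 − 2·191 − 5·106 = -774
Change in N: -774 − (-417) = -357

-357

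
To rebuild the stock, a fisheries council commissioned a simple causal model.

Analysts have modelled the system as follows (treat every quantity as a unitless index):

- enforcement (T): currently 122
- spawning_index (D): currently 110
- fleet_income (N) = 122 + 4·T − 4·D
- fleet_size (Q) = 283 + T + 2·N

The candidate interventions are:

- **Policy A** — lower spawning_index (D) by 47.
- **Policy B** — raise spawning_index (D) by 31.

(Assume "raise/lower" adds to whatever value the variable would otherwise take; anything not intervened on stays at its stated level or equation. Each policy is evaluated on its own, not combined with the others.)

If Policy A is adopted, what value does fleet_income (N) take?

Policy A (D − 47):
  T = 122
  D = 110 − 47 = 63
  N = 122 + 4·122 − 4·63 = 358

358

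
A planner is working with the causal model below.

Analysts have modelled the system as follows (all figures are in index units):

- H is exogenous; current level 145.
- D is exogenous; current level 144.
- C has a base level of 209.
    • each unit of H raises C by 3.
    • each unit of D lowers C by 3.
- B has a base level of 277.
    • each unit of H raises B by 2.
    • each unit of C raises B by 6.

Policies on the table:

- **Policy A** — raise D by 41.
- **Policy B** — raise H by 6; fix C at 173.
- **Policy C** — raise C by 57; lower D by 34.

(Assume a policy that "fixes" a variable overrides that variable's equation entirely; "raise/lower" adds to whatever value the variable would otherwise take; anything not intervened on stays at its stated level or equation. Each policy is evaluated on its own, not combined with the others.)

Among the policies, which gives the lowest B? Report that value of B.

1101

Policy A (D + 41):
  H = 145
  D = 144 + 41 = 185
  C = 209 + 3·145 − 3·185 = 89
  B = 277 + 2·145 + 6·89 = 1101
Policy B (H + 6, C := 173):
  H = 145 + 6 = 151
  D = 144
  C = 173
  B = 277 + 2·151 + 6·173 = 1617
Policy C (C + 57, D − 34):
  H = 145
  D = 144 − 34 = 110
  C = 209 + 3·145 − 3·110 (+57 from intervention) = 371
  B = 277 + 2·145 + 6·371 = 2793
Comparing — Policy A: B=1101, Policy B: B=1617, Policy C: B=2793. Lowest is 1101 (Policy A).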